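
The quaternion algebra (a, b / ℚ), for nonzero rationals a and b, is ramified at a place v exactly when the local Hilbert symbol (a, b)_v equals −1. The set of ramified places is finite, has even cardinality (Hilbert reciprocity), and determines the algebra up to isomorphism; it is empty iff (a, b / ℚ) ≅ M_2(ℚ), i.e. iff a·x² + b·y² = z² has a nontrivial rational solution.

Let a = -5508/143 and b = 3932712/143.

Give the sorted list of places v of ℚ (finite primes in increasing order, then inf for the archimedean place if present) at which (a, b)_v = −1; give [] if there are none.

(a, b) ≡ (-2431, 6006) mod (ℚ^×)²; places V = {2, 3, 7, 11, 13, 17, ∞}.
(a,b)_2: α=2, β=3; u≡1, v≡3 (mod 8); ε(u)ε(v)=0·1, αω(v)=2·1, βω(u)=3·0; sum ≡ 0  ⇒  +1.
(a,b)_7: α=0, u≡5; β=1, v≡1 (mod 7); (5|7)=-1, (1|7)=+1; sign (−1)^0·-1^1·+1^0 = -1.
(a,b)_∞: sgn(-2431)=−, sgn(6006)=+, so +1.
(a,b)_3: α=4, u≡2; β=5, v≡1 (mod 3); (2|3)=-1, (1|3)=+1; sign (−1)^0·-1^5·+1^4 = -1.
(a,b)_17: α=1, u≡12; β=2, v≡6 (mod 17); (12|17)=-1, (6|17)=-1; sign (−1)^0·-1^2·-1^1 = -1.
(a,b)_13: α=-1, u≡11; β=-1, v≡11 (mod 13); (11|13)=-1, (11|13)=-1; sign (−1)^0·-1^-1·-1^-1 = +1.
(a,b)_11: α=-1, u≡7; β=-1, v≡7 (mod 11); (7|11)=-1, (7|11)=-1; sign (−1)^1·-1^-1·-1^-1 = -1.
(-2431, 6006 / ℚ) ramifies at {3, 7, 11, 17}: a division algebra.

[3, 7, 11, 17]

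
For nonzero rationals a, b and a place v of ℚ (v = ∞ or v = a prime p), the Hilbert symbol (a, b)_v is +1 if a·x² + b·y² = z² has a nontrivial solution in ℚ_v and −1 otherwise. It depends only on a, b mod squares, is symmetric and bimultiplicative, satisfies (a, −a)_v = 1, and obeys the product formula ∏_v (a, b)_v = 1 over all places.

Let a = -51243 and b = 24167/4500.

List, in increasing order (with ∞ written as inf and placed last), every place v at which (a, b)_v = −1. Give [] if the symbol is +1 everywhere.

[5, 11, 19, 29]

Mod squares: a ≡ -51243, b ≡ 715. Check v ∈ {∞, 2, 3, 5, 11, 13, 19, 29, 31}.
v=19: a=19^1·(≡1), b=19^0·(≡13) mod 19; (1|19)=+1, (13|19)=-1; (−1)^{1·0·9}·(+1)^0·(-1)^1 = -1.
v=13: a=13^0·(≡3), b=13^3·(≡12) mod 13; (3|13)=+1, (12|13)=+1; (−1)^{0·3·6}·(+1)^3·(+1)^0 = +1.
v=3: a=3^1·(≡1), b=3^-2·(≡1) mod 3; (1|3)=+1, (1|3)=+1; (−1)^{1·-2·1}·(+1)^-2·(+1)^1 = +1.
v=5: a=5^0·(≡2), b=5^-3·(≡2) mod 5; (2|5)=-1, (2|5)=-1; (−1)^{0·-3·2}·(-1)^-3·(-1)^0 = -1.
v=2: v_2(a)=0, v_2(b)=-2; units ≡ 5, 3 (mod 8); ε·ε+αω+βω = 0·1+0·1+-2·1 ≡ 0  ⇒  (a,b)_2 = +1.
v=∞: -51243 < 0 and 715 > 0  ⇒  (a,b)_∞ = +1.
v=11: a=11^0·(≡6), b=11^1·(≡8) mod 11; (6|11)=-1, (8|11)=-1; (−1)^{0·1·5}·(-1)^1·(-1)^0 = -1.
v=29: a=29^1·(≡2), b=29^0·(≡2) mod 29; (2|29)=-1, (2|29)=-1; (−1)^{1·0·14}·(-1)^0·(-1)^1 = -1.
v=31: a=31^1·(≡21), b=31^0·(≡16) mod 31; (21|31)=-1, (16|31)=+1; (−1)^{1·0·15}·(-1)^0·(+1)^1 = +1.
(-51243, 715 / ℚ) ramifies at {5, 11, 19, 29}: a division algebra.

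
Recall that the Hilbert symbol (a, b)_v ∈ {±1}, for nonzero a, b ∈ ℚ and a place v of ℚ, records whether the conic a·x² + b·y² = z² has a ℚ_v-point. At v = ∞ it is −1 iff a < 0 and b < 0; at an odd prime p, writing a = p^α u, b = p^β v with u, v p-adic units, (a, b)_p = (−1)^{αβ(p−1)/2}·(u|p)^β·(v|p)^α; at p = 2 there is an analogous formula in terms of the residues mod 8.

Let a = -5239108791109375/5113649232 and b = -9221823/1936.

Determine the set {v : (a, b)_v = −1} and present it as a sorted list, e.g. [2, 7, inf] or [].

[7, 37, 43, inf]

(a, b) ≡ (-8675723, -6063) mod (ℚ^×)²; places V = {2, 3, 5, 7, 11, 13, 17, 19, 31, 37, 41, 43, 47, ∞}.
(a,b)_∞: sgn(-8675723)=−, sgn(-6063)=−, so -1.
(a,b)_31: α=2, u≡3; β=0, v≡24 (mod 31); (3|31)=-1, (24|31)=-1; sign (−1)^0·-1^0·-1^2 = +1.
(a,b)_19: α=3, u≡14; β=0, v≡1 (mod 19); (14|19)=-1, (1|19)=+1; sign (−1)^0·-1^0·+1^3 = +1.
(a,b)_3: α=-6, u≡1; β=3, v≡1 (mod 3); (1|3)=+1, (1|3)=+1; sign (−1)^0·+1^3·+1^-6 = +1.
(a,b)_11: α=0, u≡6; β=-2, v≡1 (mod 11); (6|11)=-1, (1|11)=+1; sign (−1)^0·-1^-2·+1^0 = +1.
(a,b)_43: α=1, u≡16; β=1, v≡23 (mod 43); (16|43)=+1, (23|43)=+1; sign (−1)^1·+1^1·+1^1 = -1.
(a,b)_7: α=1, u≡5; β=0, v≡3 (mod 7); (5|7)=-1, (3|7)=-1; sign (−1)^0·-1^0·-1^1 = -1.
(a,b)_2: α=-4, β=-4; u≡5, v≡1 (mod 8); ε(u)ε(v)=0·0, αω(v)=-4·0, βω(u)=-4·1; sum ≡ 0  ⇒  +1.
(a,b)_41: α=-1, u≡9; β=0, v≡25 (mod 41); (9|41)=+1, (25|41)=+1; sign (−1)^0·+1^0·+1^-1 = +1.
(a,b)_17: α=-2, u≡12; β=0, v≡10 (mod 17); (12|17)=-1, (10|17)=-1; sign (−1)^0·-1^0·-1^-2 = +1.
(a,b)_13: α=2, u≡12; β=2, v≡6 (mod 13); (12|13)=+1, (6|13)=-1; sign (−1)^0·+1^2·-1^2 = +1.
(a,b)_5: α=6, u≡2; β=0, v≡2 (mod 5); (2|5)=-1, (2|5)=-1; sign (−1)^0·-1^0·-1^6 = +1.
(a,b)_47: α=0, u≡25; β=1, v≡7 (mod 47); (25|47)=+1, (7|47)=+1; sign (−1)^0·+1^1·+1^0 = +1.
(a,b)_37: α=-1, u≡16; β=0, v≡14 (mod 37); (16|37)=+1, (14|37)=-1; sign (−1)^0·+1^0·-1^-1 = -1.
Ram(-8675723, -6063) = {7, 37, 43, ∞}; no ℚ_7-point on the conic.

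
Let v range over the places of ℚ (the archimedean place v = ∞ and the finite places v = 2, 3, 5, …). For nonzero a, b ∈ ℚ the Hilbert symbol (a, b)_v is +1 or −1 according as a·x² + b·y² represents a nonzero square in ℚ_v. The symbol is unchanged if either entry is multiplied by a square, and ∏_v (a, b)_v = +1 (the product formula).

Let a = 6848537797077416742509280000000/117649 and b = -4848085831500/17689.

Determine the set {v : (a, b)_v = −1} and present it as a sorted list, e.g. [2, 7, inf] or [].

[2, 5, 17, 31]

Mod squares: a ≡ 152830, b ≡ -435. Check v ∈ {∞, 2, 3, 5, 7, 17, 19, 23, 29, 31}.
v=23: a=23^6·(≡8), b=23^2·(≡8) mod 23; (8|23)=+1, (8|23)=+1; (−1)^{6·2·11}·(+1)^2·(+1)^6 = +1.
v=∞: 152830 > 0 and -435 < 0  ⇒  (a,b)_∞ = +1.
v=31: a=31^3·(≡1), b=31^0·(≡11) mod 31; (1|31)=+1, (11|31)=-1; (−1)^{3·0·15}·(+1)^0·(-1)^3 = -1.
v=7: a=7^-6·(≡3), b=7^-2·(≡3) mod 7; (3|7)=-1, (3|7)=-1; (−1)^{-6·-2·3}·(-1)^-2·(-1)^-6 = +1.
v=17: a=17^3·(≡7), b=17^2·(≡10) mod 17; (7|17)=-1, (10|17)=-1; (−1)^{3·2·8}·(-1)^2·(-1)^3 = -1.
v=3: a=3^4·(≡1), b=3^7·(≡2) mod 3; (1|3)=+1, (2|3)=-1; (−1)^{4·7·1}·(+1)^7·(-1)^4 = +1.
v=2: v_2(a)=11, v_2(b)=2; units ≡ 7, 5 (mod 8); ε·ε+αω+βω = 1·0+11·1+2·0 ≡ 1  ⇒  (a,b)_2 = -1.
v=19: a=19^0·(≡14), b=19^-2·(≡10) mod 19; (14|19)=-1, (10|19)=-1; (−1)^{0·-2·9}·(-1)^-2·(-1)^0 = +1.
v=5: a=5^7·(≡1), b=5^3·(≡2) mod 5; (1|5)=+1, (2|5)=-1; (−1)^{7·3·2}·(+1)^3·(-1)^7 = -1.
v=29: a=29^3·(≡26), b=29^1·(≡21) mod 29; (26|29)=-1, (21|29)=-1; (−1)^{3·1·14}·(-1)^1·(-1)^3 = +1.
|Ram(152830, -435)| = 4, even; anisotropic at {2, 5, 17, 31}.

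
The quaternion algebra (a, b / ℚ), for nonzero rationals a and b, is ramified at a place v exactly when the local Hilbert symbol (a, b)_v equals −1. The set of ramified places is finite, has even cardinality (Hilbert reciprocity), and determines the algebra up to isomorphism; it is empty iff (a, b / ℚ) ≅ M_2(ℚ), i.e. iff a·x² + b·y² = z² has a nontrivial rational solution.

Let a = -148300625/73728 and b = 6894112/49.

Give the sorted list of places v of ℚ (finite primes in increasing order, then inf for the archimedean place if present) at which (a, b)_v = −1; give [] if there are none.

Mod squares: a ≡ -3922, b ≡ 430882. Check v ∈ {∞, 2, 3, 5, 7, 11, 17, 19, 23, 29, 37, 53}.
v=53: a=53^1·(≡2), b=53^0·(≡32) mod 53; (2|53)=-1, (32|53)=-1; (−1)^{1·0·26}·(-1)^0·(-1)^1 = -1.
v=29: a=29^0·(≡1), b=29^1·(≡8) mod 29; (1|29)=+1, (8|29)=-1; (−1)^{0·1·14}·(+1)^1·(-1)^0 = +1.
v=∞: -3922 < 0 and 430882 > 0  ⇒  (a,b)_∞ = +1.
v=5: a=5^4·(≡3), b=5^0·(≡3) mod 5; (3|5)=-1, (3|5)=-1; (−1)^{4·0·2}·(-1)^0·(-1)^4 = +1.
v=11: a=11^2·(≡1), b=11^0·(≡1) mod 11; (1|11)=+1, (1|11)=+1; (−1)^{2·0·5}·(+1)^0·(+1)^2 = +1.
v=19: a=19^0·(≡7), b=19^1·(≡16) mod 19; (7|19)=+1, (16|19)=+1; (−1)^{0·1·9}·(+1)^1·(+1)^0 = +1.
v=23: a=23^0·(≡19), b=23^1·(≡18) mod 23; (19|23)=-1, (18|23)=+1; (−1)^{0·1·11}·(-1)^1·(+1)^0 = -1.
v=37: a=37^1·(≡2), b=37^0·(≡35) mod 37; (2|37)=-1, (35|37)=-1; (−1)^{1·0·18}·(-1)^0·(-1)^1 = -1.
v=17: a=17^0·(≡3), b=17^1·(≡8) mod 17; (3|17)=-1, (8|17)=+1; (−1)^{0·1·8}·(-1)^1·(+1)^0 = -1.
v=7: a=7^0·(≡6), b=7^-2·(≡1) mod 7; (6|7)=-1, (1|7)=+1; (−1)^{0·-2·3}·(-1)^-2·(+1)^0 = +1.
v=3: a=3^-2·(≡2), b=3^0·(≡1) mod 3; (2|3)=-1, (1|3)=+1; (−1)^{-2·0·1}·(-1)^0·(+1)^-2 = +1.
v=2: v_2(a)=-13, v_2(b)=5; units ≡ 7, 1 (mod 8); ε·ε+αω+βω = 1·0+-13·0+5·0 ≡ 0  ⇒  (a,b)_2 = +1.
(-3922, 430882 / ℚ) ramifies at {17, 23, 37, 53}: a division algebra.

[17, 23, 37, 53]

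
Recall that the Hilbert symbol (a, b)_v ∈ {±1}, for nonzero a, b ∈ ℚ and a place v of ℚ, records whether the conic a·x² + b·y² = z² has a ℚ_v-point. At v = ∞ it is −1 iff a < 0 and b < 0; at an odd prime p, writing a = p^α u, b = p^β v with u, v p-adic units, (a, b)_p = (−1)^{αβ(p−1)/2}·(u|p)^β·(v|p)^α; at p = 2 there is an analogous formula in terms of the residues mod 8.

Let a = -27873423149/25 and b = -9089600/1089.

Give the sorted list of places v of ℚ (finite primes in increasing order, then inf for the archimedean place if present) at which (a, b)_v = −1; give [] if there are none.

Mod squares: a ≡ -435461, b ≡ -5681. Check v ∈ {∞, 2, 3, 5, 11, 13, 19, 23, 41, 43}.
v=41: a=41^1·(≡1), b=41^0·(≡40) mod 41; (1|41)=+1, (40|41)=+1; (−1)^{1·0·20}·(+1)^0·(+1)^1 = +1.
v=23: a=23^2·(≡17), b=23^1·(≡4) mod 23; (17|23)=-1, (4|23)=+1; (−1)^{2·1·11}·(-1)^1·(+1)^2 = -1.
v=19: a=19^1·(≡8), b=19^1·(≡16) mod 19; (8|19)=-1, (16|19)=+1; (−1)^{1·1·9}·(-1)^1·(+1)^1 = +1.
v=2: v_2(a)=0, v_2(b)=6; units ≡ 3, 7 (mod 8); ε·ε+αω+βω = 1·1+0·0+6·1 ≡ 1  ⇒  (a,b)_2 = -1.
v=3: a=3^0·(≡1), b=3^-2·(≡1) mod 3; (1|3)=+1, (1|3)=+1; (−1)^{0·-2·1}·(+1)^-2·(+1)^0 = +1.
v=5: a=5^-2·(≡1), b=5^2·(≡4) mod 5; (1|5)=+1, (4|5)=+1; (−1)^{-2·2·2}·(+1)^2·(+1)^-2 = +1.
v=∞: -435461 < 0 and -5681 < 0  ⇒  (a,b)_∞ = -1.
v=43: a=43^1·(≡21), b=43^0·(≡6) mod 43; (21|43)=+1, (6|43)=+1; (−1)^{1·0·21}·(+1)^0·(+1)^1 = +1.
v=11: a=11^2·(≡6), b=11^-2·(≡7) mod 11; (6|11)=-1, (7|11)=-1; (−1)^{2·-2·5}·(-1)^-2·(-1)^2 = +1.
v=13: a=13^1·(≡12), b=13^1·(≡7) mod 13; (12|13)=+1, (7|13)=-1; (−1)^{1·1·6}·(+1)^1·(-1)^1 = -1.
Ram(-435461, -5681) = {2, 13, 23, ∞}; no ℚ_2-point on the conic.

[2, 13, 23, inf]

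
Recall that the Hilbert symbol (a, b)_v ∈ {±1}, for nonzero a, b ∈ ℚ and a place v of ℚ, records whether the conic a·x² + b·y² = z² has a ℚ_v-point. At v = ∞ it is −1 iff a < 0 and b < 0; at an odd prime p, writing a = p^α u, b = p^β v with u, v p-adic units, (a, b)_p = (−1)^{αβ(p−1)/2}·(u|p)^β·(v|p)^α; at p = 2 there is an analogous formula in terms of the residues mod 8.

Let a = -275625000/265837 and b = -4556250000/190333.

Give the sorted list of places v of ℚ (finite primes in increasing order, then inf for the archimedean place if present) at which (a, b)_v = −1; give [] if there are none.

[5, inf]

Mod squares: a ≡ -130, b ≡ -13. Check v ∈ {∞, 2, 3, 5, 7, 11, 13}.
v=5: a=5^7·(≡1), b=5^8·(≡2) mod 5; (1|5)=+1, (2|5)=-1; (−1)^{7·8·2}·(+1)^8·(-1)^7 = -1.
v=7: a=7^2·(≡5), b=7^0·(≡2) mod 7; (5|7)=-1, (2|7)=+1; (−1)^{2·0·3}·(-1)^0·(+1)^2 = +1.
v=2: v_2(a)=3, v_2(b)=4; units ≡ 7, 3 (mod 8); ε·ε+αω+βω = 1·1+3·1+4·0 ≡ 0  ⇒  (a,b)_2 = +1.
v=3: a=3^2·(≡2), b=3^6·(≡2) mod 3; (2|3)=-1, (2|3)=-1; (−1)^{2·6·1}·(-1)^6·(-1)^2 = +1.
v=13: a=13^-3·(≡3), b=13^-1·(≡12) mod 13; (3|13)=+1, (12|13)=+1; (−1)^{-3·-1·6}·(+1)^-1·(+1)^-3 = +1.
v=11: a=11^-2·(≡8), b=11^-4·(≡3) mod 11; (8|11)=-1, (3|11)=+1; (−1)^{-2·-4·5}·(-1)^-4·(+1)^-2 = +1.
v=∞: -130 < 0 and -13 < 0  ⇒  (a,b)_∞ = -1.
Ram(-130, -13) = {5, ∞}; no ℚ_5-point on the conic.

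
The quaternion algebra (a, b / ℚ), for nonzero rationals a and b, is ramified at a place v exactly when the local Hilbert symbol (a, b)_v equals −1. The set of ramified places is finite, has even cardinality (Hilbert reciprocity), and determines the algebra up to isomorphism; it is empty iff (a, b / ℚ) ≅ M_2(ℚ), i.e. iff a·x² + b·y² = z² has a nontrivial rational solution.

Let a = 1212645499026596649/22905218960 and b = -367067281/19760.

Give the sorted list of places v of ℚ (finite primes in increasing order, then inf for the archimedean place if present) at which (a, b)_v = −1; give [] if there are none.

[13, 19]

(a, b) ≡ (65, -1235) mod (ℚ^×)²; places V = {2, 3, 5, 7, 13, 17, 19, 23, ∞}.
(a,b)_2: α=-4, β=-4; u≡1, v≡5 (mod 8); ε(u)ε(v)=0·0, αω(v)=-4·1, βω(u)=-4·0; sum ≡ 0  ⇒  +1.
(a,b)_7: α=8, u≡2; β=4, v≡1 (mod 7); (2|7)=+1, (1|7)=+1; sign (−1)^0·+1^4·+1^8 = +1.
(a,b)_13: α=-3, u≡8; β=-1, v≡9 (mod 13); (8|13)=-1, (9|13)=+1; sign (−1)^0·-1^-1·+1^-3 = -1.
(a,b)_17: α=4, u≡5; β=2, v≡10 (mod 17); (5|17)=-1, (10|17)=-1; sign (−1)^0·-1^2·-1^4 = +1.
(a,b)_23: α=4, u≡21; β=2, v≡7 (mod 23); (21|23)=-1, (7|23)=-1; sign (−1)^0·-1^2·-1^4 = +1.
(a,b)_5: α=-1, u≡2; β=-1, v≡2 (mod 5); (2|5)=-1, (2|5)=-1; sign (−1)^0·-1^-1·-1^-1 = +1.
(a,b)_3: α=2, u≡2; β=0, v≡1 (mod 3); (2|3)=-1, (1|3)=+1; sign (−1)^0·-1^0·+1^2 = +1.
(a,b)_∞: sgn(65)=+, sgn(-1235)=−, so +1.
(a,b)_19: α=-4, u≡12; β=-1, v≡6 (mod 19); (12|19)=-1, (6|19)=+1; sign (−1)^0·-1^-1·+1^-4 = -1.
Ram(65, -1235) = {13, 19}; no ℚ_13-point on the conic.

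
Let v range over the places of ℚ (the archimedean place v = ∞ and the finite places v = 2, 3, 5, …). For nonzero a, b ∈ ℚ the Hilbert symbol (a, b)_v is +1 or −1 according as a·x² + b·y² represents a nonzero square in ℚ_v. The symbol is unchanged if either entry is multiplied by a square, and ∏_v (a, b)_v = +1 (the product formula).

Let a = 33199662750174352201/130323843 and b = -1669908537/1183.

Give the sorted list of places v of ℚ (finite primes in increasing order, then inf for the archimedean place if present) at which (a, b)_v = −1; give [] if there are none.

[3, 7, 19, 29]

(a, b) ≡ (3, -88711) mod (ℚ^×)²; places V = {2, 3, 7, 11, 13, 19, 23, 29, 31, 47, ∞}.
(a,b)_19: α=0, u≡12; β=1, v≡6 (mod 19); (12|19)=-1, (6|19)=+1; sign (−1)^0·-1^1·+1^0 = -1.
(a,b)_13: α=-6, u≡3; β=-2, v≡4 (mod 13); (3|13)=+1, (4|13)=+1; sign (−1)^0·+1^-2·+1^-6 = +1.
(a,b)_23: α=2, u≡8; β=1, v≡14 (mod 23); (8|23)=+1, (14|23)=-1; sign (−1)^0·+1^1·-1^2 = +1.
(a,b)_29: α=2, u≡3; β=1, v≡17 (mod 29); (3|29)=-1, (17|29)=-1; sign (−1)^0·-1^1·-1^2 = -1.
(a,b)_47: α=2, u≡42; β=0, v≡36 (mod 47); (42|47)=+1, (36|47)=+1; sign (−1)^0·+1^0·+1^2 = +1.
(a,b)_3: α=-3, u≡1; β=2, v≡2 (mod 3); (1|3)=+1, (2|3)=-1; sign (−1)^0·+1^2·-1^-3 = -1.
(a,b)_31: α=2, u≡29; β=0, v≡29 (mod 31); (29|31)=-1, (29|31)=-1; sign (−1)^0·-1^0·-1^2 = +1.
(a,b)_11: α=4, u≡1; β=4, v≡4 (mod 11); (1|11)=+1, (4|11)=+1; sign (−1)^0·+1^4·+1^4 = +1.
(a,b)_7: α=4, u≡5; β=-1, v≡4 (mod 7); (5|7)=-1, (4|7)=+1; sign (−1)^0·-1^-1·+1^4 = -1.
(a,b)_2: α=0, β=0; u≡3, v≡1 (mod 8); ε(u)ε(v)=1·0, αω(v)=0·0, βω(u)=0·1; sum ≡ 0  ⇒  +1.
(a,b)_∞: sgn(3)=+, sgn(-88711)=−, so +1.
(3, -88711 / ℚ) ramifies at {3, 7, 19, 29}: a division algebra.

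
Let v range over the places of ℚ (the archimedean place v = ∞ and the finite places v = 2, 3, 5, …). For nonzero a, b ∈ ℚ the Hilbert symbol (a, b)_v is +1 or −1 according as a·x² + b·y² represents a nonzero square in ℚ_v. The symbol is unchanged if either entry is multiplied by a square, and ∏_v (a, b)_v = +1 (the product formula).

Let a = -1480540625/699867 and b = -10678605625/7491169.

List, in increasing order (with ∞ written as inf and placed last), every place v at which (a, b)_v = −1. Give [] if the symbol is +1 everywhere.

[3, 19, 47, inf]

(a, b) ≡ (-7395, -47329) mod (ℚ^×)²; places V = {2, 3, 5, 7, 17, 19, 23, 29, 31, 47, 53, ∞}.
(a,b)_3: α=-3, u≡1; β=0, v≡2 (mod 3); (1|3)=+1, (2|3)=-1; sign (−1)^0·+1^0·-1^-3 = -1.
(a,b)_17: α=1, u≡14; β=-2, v≡13 (mod 17); (14|17)=-1, (13|17)=+1; sign (−1)^0·-1^-2·+1^1 = +1.
(a,b)_2: α=0, β=0; u≡5, v≡7 (mod 8); ε(u)ε(v)=0·1, αω(v)=0·0, βω(u)=0·1; sum ≡ 0  ⇒  +1.
(a,b)_7: α=-2, u≡1; β=-2, v≡5 (mod 7); (1|7)=+1, (5|7)=-1; sign (−1)^0·+1^-2·-1^-2 = +1.
(a,b)_∞: sgn(-7395)=−, sgn(-47329)=−, so -1.
(a,b)_31: α=2, u≡4; β=0, v≡16 (mod 31); (4|31)=+1, (16|31)=+1; sign (−1)^0·+1^0·+1^2 = +1.
(a,b)_5: α=5, u≡1; β=4, v≡4 (mod 5); (1|5)=+1, (4|5)=+1; sign (−1)^0·+1^4·+1^5 = +1.
(a,b)_29: α=1, u≡7; β=0, v≡28 (mod 29); (7|29)=+1, (28|29)=+1; sign (−1)^0·+1^0·+1^1 = +1.
(a,b)_53: α=0, u≡6; β=1, v≡18 (mod 53); (6|53)=+1, (18|53)=-1; sign (−1)^0·+1^1·-1^0 = +1.
(a,b)_19: α=0, u≡2; β=3, v≡4 (mod 19); (2|19)=-1, (4|19)=+1; sign (−1)^0·-1^3·+1^0 = -1.
(a,b)_23: α=-2, u≡22; β=-2, v≡20 (mod 23); (22|23)=-1, (20|23)=-1; sign (−1)^0·-1^-2·-1^-2 = +1.
(a,b)_47: α=0, u≡44; β=1, v≡25 (mod 47); (44|47)=-1, (25|47)=+1; sign (−1)^0·-1^1·+1^0 = -1.
(-7395, -47329 / ℚ) ramifies at {3, 19, 47, ∞}: a division algebra.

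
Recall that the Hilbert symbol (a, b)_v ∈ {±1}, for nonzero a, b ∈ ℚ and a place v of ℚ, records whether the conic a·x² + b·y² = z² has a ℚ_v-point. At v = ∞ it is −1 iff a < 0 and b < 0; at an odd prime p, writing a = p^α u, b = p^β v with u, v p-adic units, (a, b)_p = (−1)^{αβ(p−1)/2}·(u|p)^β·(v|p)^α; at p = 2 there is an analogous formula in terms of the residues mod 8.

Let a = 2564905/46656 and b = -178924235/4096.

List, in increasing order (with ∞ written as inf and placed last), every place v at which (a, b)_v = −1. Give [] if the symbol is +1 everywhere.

Mod squares: a ≡ 145, b ≡ -35. Check v ∈ {∞, 2, 3, 5, 7, 17, 19, 29}.
v=19: a=19^2·(≡12), b=19^2·(≡12) mod 19; (12|19)=-1, (12|19)=-1; (−1)^{2·2·9}·(-1)^2·(-1)^2 = +1.
v=7: a=7^2·(≡6), b=7^3·(≡2) mod 7; (6|7)=-1, (2|7)=+1; (−1)^{2·3·3}·(-1)^3·(+1)^2 = -1.
v=∞: 145 > 0 and -35 < 0  ⇒  (a,b)_∞ = +1.
v=5: a=5^1·(≡1), b=5^1·(≡3) mod 5; (1|5)=+1, (3|5)=-1; (−1)^{1·1·2}·(+1)^1·(-1)^1 = -1.
v=2: v_2(a)=-6, v_2(b)=-12; units ≡ 1, 5 (mod 8); ε·ε+αω+βω = 0·0+-6·1+-12·0 ≡ 0  ⇒  (a,b)_2 = +1.
v=3: a=3^-6·(≡1), b=3^0·(≡1) mod 3; (1|3)=+1, (1|3)=+1; (−1)^{-6·0·1}·(+1)^0·(+1)^-6 = +1.
v=29: a=29^1·(≡1), b=29^0·(≡24) mod 29; (1|29)=+1, (24|29)=+1; (−1)^{1·0·14}·(+1)^0·(+1)^1 = +1.
v=17: a=17^0·(≡8), b=17^2·(≡9) mod 17; (8|17)=+1, (9|17)=+1; (−1)^{0·2·8}·(+1)^2·(+1)^0 = +1.
Ram(145, -35) = {5, 7}; no ℚ_5-point on the conic.

[5, 7]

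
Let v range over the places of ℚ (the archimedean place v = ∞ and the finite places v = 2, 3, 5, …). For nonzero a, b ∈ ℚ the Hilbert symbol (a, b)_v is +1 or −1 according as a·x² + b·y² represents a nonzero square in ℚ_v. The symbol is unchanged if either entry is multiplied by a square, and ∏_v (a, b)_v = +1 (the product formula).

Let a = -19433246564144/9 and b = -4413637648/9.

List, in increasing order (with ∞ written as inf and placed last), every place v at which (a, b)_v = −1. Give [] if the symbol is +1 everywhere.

(a, b) ≡ (-62651, -275852353) mod (ℚ^×)²; places V = {2, 3, 7, 17, 31, 37, 43, 47, ∞}.
(a,b)_17: α=2, u≡5; β=1, v≡14 (mod 17); (5|17)=-1, (14|17)=-1; sign (−1)^0·-1^1·-1^2 = -1.
(a,b)_3: α=-2, u≡1; β=-2, v≡2 (mod 3); (1|3)=+1, (2|3)=-1; sign (−1)^0·+1^-2·-1^-2 = +1.
(a,b)_37: α=2, u≡1; β=1, v≡14 (mod 37); (1|37)=+1, (14|37)=-1; sign (−1)^0·+1^1·-1^2 = +1.
(a,b)_7: α=2, u≡6; β=1, v≡1 (mod 7); (6|7)=-1, (1|7)=+1; sign (−1)^0·-1^1·+1^2 = -1.
(a,b)_2: α=4, β=4; u≡5, v≡7 (mod 8); ε(u)ε(v)=0·1, αω(v)=4·0, βω(u)=4·1; sum ≡ 0  ⇒  +1.
(a,b)_31: α=1, u≡10; β=1, v≡10 (mod 31); (10|31)=+1, (10|31)=+1; sign (−1)^1·+1^1·+1^1 = -1.
(a,b)_43: α=1, u≡8; β=1, v≡3 (mod 43); (8|43)=-1, (3|43)=-1; sign (−1)^1·-1^1·-1^1 = -1.
(a,b)_47: α=1, u≡15; β=1, v≡46 (mod 47); (15|47)=-1, (46|47)=-1; sign (−1)^1·-1^1·-1^1 = -1.
(a,b)_∞: sgn(-62651)=−, sgn(-275852353)=−, so -1.
(-62651, -275852353 / ℚ) ramifies at {7, 17, 31, 43, 47, ∞}: a division algebra.

[7, 17, 31, 43, 47, inf]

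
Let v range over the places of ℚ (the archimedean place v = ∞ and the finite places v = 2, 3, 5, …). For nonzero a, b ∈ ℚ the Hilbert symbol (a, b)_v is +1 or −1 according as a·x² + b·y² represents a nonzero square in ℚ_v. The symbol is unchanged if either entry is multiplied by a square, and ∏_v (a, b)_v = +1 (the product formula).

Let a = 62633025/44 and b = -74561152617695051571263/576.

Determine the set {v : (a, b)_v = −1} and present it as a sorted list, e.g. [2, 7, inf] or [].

Mod squares: a ≡ 62491, b ≡ -3312023. Check v ∈ {∞, 2, 3, 5, 7, 11, 13, 19, 23, 53}.
v=7: a=7^2·(≡2), b=7^8·(≡5) mod 7; (2|7)=+1, (5|7)=-1; (−1)^{2·8·3}·(+1)^8·(-1)^2 = +1.
v=11: a=11^-1·(≡1), b=11^3·(≡7) mod 11; (1|11)=+1, (7|11)=-1; (−1)^{-1·3·5}·(+1)^3·(-1)^-1 = +1.
v=∞: 62491 > 0 and -3312023 < 0  ⇒  (a,b)_∞ = +1.
v=23: a=23^1·(≡1), b=23^3·(≡9) mod 23; (1|23)=+1, (9|23)=+1; (−1)^{1·3·11}·(+1)^3·(+1)^1 = -1.
v=3: a=3^2·(≡1), b=3^-2·(≡1) mod 3; (1|3)=+1, (1|3)=+1; (−1)^{2·-2·1}·(+1)^-2·(+1)^2 = +1.
v=2: v_2(a)=-2, v_2(b)=-6; units ≡ 3, 1 (mod 8); ε·ε+αω+βω = 1·0+-2·0+-6·1 ≡ 0  ⇒  (a,b)_2 = +1.
v=13: a=13^1·(≡12), b=13^3·(≡4) mod 13; (12|13)=+1, (4|13)=+1; (−1)^{1·3·6}·(+1)^3·(+1)^1 = +1.
v=5: a=5^2·(≡4), b=5^0·(≡2) mod 5; (4|5)=+1, (2|5)=-1; (−1)^{2·0·2}·(+1)^0·(-1)^2 = +1.
v=53: a=53^0·(≡46), b=53^1·(≡1) mod 53; (46|53)=+1, (1|53)=+1; (−1)^{0·1·26}·(+1)^1·(+1)^0 = +1.
v=19: a=19^1·(≡18), b=19^3·(≡8) mod 19; (18|19)=-1, (8|19)=-1; (−1)^{1·3·9}·(-1)^3·(-1)^1 = -1.
(62491, -3312023 / ℚ) ramifies at {19, 23}: a division algebra.

[19, 23]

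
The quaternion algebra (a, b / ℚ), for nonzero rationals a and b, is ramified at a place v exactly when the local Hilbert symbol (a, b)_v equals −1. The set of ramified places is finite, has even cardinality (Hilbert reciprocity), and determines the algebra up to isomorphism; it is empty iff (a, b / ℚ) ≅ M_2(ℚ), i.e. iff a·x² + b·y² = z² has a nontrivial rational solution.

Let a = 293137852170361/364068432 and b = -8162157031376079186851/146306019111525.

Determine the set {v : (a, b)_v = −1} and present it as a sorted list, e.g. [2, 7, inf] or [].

(a, b) ≡ (13, -2431) mod (ℚ^×)²; places V = {2, 3, 5, 7, 11, 13, 17, 23, 31, 37, 41, 43, 59, ∞}.
(a,b)_3: α=-6, u≡1; β=-8, v≡2 (mod 3); (1|3)=+1, (2|3)=-1; sign (−1)^0·+1^-8·-1^-6 = +1.
(a,b)_∞: sgn(13)=+, sgn(-2431)=−, so +1.
(a,b)_41: α=0, u≡19; β=-2, v≡14 (mod 41); (19|41)=-1, (14|41)=-1; sign (−1)^0·-1^-2·-1^0 = +1.
(a,b)_31: α=2, u≡22; β=2, v≡8 (mod 31); (22|31)=-1, (8|31)=+1; sign (−1)^0·-1^2·+1^2 = +1.
(a,b)_13: α=-1, u≡3; β=-1, v≡5 (mod 13); (3|13)=+1, (5|13)=-1; sign (−1)^0·+1^-1·-1^-1 = -1.
(a,b)_7: α=-4, u≡6; β=-4, v≡6 (mod 7); (6|7)=-1, (6|7)=-1; sign (−1)^0·-1^-4·-1^-4 = +1.
(a,b)_23: α=2, u≡3; β=2, v≡11 (mod 23); (3|23)=+1, (11|23)=-1; sign (−1)^0·+1^2·-1^2 = +1.
(a,b)_37: α=2, u≡23; β=4, v≡26 (mod 37); (23|37)=-1, (26|37)=+1; sign (−1)^0·-1^4·+1^2 = +1.
(a,b)_17: α=0, u≡15; β=-1, v≡3 (mod 17); (15|17)=+1, (3|17)=-1; sign (−1)^0·+1^-1·-1^0 = +1.
(a,b)_59: α=2, u≡34; β=2, v≡39 (mod 59); (34|59)=-1, (39|59)=-1; sign (−1)^0·-1^2·-1^2 = +1.
(a,b)_2: α=-4, β=0; u≡5, v≡1 (mod 8); ε(u)ε(v)=0·0, αω(v)=-4·0, βω(u)=0·1; sum ≡ 0  ⇒  +1.
(a,b)_43: α=0, u≡14; β=2, v≡37 (mod 43); (14|43)=+1, (37|43)=-1; sign (−1)^0·+1^2·-1^0 = +1.
(a,b)_5: α=0, u≡3; β=-2, v≡4 (mod 5); (3|5)=-1, (4|5)=+1; sign (−1)^0·-1^-2·+1^0 = +1.
(a,b)_11: α=2, u≡6; β=3, v≡8 (mod 11); (6|11)=-1, (8|11)=-1; sign (−1)^0·-1^3·-1^2 = -1.
|Ram(13, -2431)| = 2, even; anisotropic at {11, 13}.

[11, 13]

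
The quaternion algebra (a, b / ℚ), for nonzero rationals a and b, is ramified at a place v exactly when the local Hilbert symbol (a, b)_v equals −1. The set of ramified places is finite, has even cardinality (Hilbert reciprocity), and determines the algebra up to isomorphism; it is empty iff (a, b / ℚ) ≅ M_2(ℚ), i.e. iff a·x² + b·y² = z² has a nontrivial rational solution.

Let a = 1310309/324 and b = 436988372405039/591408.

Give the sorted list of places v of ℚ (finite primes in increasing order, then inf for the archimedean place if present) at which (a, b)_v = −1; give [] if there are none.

[3, 13]

(a, b) ≡ (221, 357) mod (ℚ^×)²; places V = {2, 3, 7, 11, 13, 17, 23, 29, 37, ∞}.
(a,b)_7: α=2, u≡4; β=1, v≡4 (mod 7); (4|7)=+1, (4|7)=+1; sign (−1)^0·+1^1·+1^2 = +1.
(a,b)_29: α=0, u≡12; β=2, v≡5 (mod 29); (12|29)=-1, (5|29)=+1; sign (−1)^0·-1^2·+1^0 = +1.
(a,b)_∞: sgn(221)=+, sgn(357)=+, so +1.
(a,b)_17: α=1, u≡16; β=3, v≡15 (mod 17); (16|17)=+1, (15|17)=+1; sign (−1)^0·+1^3·+1^1 = +1.
(a,b)_37: α=0, u≡1; β=-2, v≡23 (mod 37); (1|37)=+1, (23|37)=-1; sign (−1)^0·+1^-2·-1^0 = +1.
(a,b)_2: α=-2, β=-4; u≡5, v≡5 (mod 8); ε(u)ε(v)=0·0, αω(v)=-2·1, βω(u)=-4·1; sum ≡ 0  ⇒  +1.
(a,b)_3: α=-4, u≡2; β=-3, v≡2 (mod 3); (2|3)=-1, (2|3)=-1; sign (−1)^0·-1^-3·-1^-4 = -1.
(a,b)_13: α=1, u≡9; β=4, v≡8 (mod 13); (9|13)=+1, (8|13)=-1; sign (−1)^0·+1^4·-1^1 = -1.
(a,b)_23: α=0, u≡11; β=2, v≡18 (mod 23); (11|23)=-1, (18|23)=+1; sign (−1)^0·-1^2·+1^0 = +1.
(a,b)_11: α=2, u≡1; β=0, v≡1 (mod 11); (1|11)=+1, (1|11)=+1; sign (−1)^0·+1^0·+1^2 = +1.
(221, 357 / ℚ) ramifies at {3, 13}: a division algebra.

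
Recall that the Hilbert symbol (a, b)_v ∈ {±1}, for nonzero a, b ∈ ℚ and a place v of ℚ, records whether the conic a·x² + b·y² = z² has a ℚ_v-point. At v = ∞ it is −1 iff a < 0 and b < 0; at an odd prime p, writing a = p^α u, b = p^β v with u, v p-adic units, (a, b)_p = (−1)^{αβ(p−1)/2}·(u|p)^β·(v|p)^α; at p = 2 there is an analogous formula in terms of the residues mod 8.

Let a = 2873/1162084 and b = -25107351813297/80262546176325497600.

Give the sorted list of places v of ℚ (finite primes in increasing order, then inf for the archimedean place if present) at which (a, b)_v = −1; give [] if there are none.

(a, b) ≡ (17, -187) mod (ℚ^×)²; places V = {2, 3, 5, 7, 11, 13, 17, 41, 47, ∞}.
(a,b)_3: α=0, u≡2; β=4, v≡2 (mod 3); (2|3)=-1, (2|3)=-1; sign (−1)^0·-1^4·-1^0 = +1.
(a,b)_17: α=1, u≡9; β=3, v≡10 (mod 17); (9|17)=+1, (10|17)=-1; sign (−1)^0·+1^3·-1^1 = -1.
(a,b)_47: α=0, u≡32; β=2, v≡42 (mod 47); (32|47)=+1, (42|47)=+1; sign (−1)^0·+1^2·+1^0 = +1.
(a,b)_∞: sgn(17)=+, sgn(-187)=−, so +1.
(a,b)_2: α=-2, β=-8; u≡1, v≡5 (mod 8); ε(u)ε(v)=0·0, αω(v)=-2·1, βω(u)=-8·0; sum ≡ 0  ⇒  +1.
(a,b)_11: α=-2, u≡2; β=-1, v≡5 (mod 11); (2|11)=-1, (5|11)=+1; sign (−1)^0·-1^-1·+1^-2 = -1.
(a,b)_41: α=0, u≡6; β=-2, v≡16 (mod 41); (6|41)=-1, (16|41)=+1; sign (−1)^0·-1^-2·+1^0 = +1.
(a,b)_7: α=-4, u≡3; β=-14, v≡2 (mod 7); (3|7)=-1, (2|7)=+1; sign (−1)^0·-1^-14·+1^-4 = +1.
(a,b)_13: α=2, u≡4; β=4, v≡2 (mod 13); (4|13)=+1, (2|13)=-1; sign (−1)^0·+1^4·-1^2 = +1.
(a,b)_5: α=0, u≡2; β=-2, v≡2 (mod 5); (2|5)=-1, (2|5)=-1; sign (−1)^0·-1^-2·-1^0 = +1.
(17, -187 / ℚ) ramifies at {11, 17}: a division algebra.

[11, 17]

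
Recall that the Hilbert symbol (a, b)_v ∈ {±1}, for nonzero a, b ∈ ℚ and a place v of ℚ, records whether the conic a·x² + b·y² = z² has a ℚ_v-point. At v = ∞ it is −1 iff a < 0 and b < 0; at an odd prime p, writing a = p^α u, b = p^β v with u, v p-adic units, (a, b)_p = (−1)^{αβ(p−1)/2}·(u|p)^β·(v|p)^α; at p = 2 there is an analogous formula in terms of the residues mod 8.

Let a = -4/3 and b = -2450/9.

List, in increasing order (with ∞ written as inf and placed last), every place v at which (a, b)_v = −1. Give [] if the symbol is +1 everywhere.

(a, b) ≡ (-3, -2) mod (ℚ^×)²; places V = {2, 3, 5, 7, ∞}.
(a,b)_5: α=0, u≡2; β=2, v≡3 (mod 5); (2|5)=-1, (3|5)=-1; sign (−1)^0·-1^2·-1^0 = +1.
(a,b)_7: α=0, u≡1; β=2, v≡3 (mod 7); (1|7)=+1, (3|7)=-1; sign (−1)^0·+1^2·-1^0 = +1.
(a,b)_2: α=2, β=1; u≡5, v≡7 (mod 8); ε(u)ε(v)=0·1, αω(v)=2·0, βω(u)=1·1; sum ≡ 1  ⇒  -1.
(a,b)_3: α=-1, u≡2; β=-2, v≡1 (mod 3); (2|3)=-1, (1|3)=+1; sign (−1)^0·-1^-2·+1^-1 = +1.
(a,b)_∞: sgn(-3)=−, sgn(-2)=−, so -1.
(-3, -2 / ℚ) ramifies at {2, ∞}: a division algebra.

[2, inf]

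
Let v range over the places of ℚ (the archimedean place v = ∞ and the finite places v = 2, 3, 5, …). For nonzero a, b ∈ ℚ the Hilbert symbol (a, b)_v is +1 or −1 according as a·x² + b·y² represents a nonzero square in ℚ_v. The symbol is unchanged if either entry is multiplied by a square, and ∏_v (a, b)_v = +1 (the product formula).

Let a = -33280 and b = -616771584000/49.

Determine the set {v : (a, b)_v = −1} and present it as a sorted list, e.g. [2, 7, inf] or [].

Mod squares: a ≡ -130, b ≡ -110. Check v ∈ {∞, 2, 3, 5, 7, 11, 13}.
v=∞: -130 < 0 and -110 < 0  ⇒  (a,b)_∞ = -1.
v=2: v_2(a)=9, v_2(b)=15; units ≡ 7, 1 (mod 8); ε·ε+αω+βω = 1·0+9·0+15·0 ≡ 0  ⇒  (a,b)_2 = +1.
v=13: a=13^1·(≡1), b=13^2·(≡2) mod 13; (1|13)=+1, (2|13)=-1; (−1)^{1·2·6}·(+1)^2·(-1)^1 = -1.
v=3: a=3^0·(≡2), b=3^4·(≡1) mod 3; (2|3)=-1, (1|3)=+1; (−1)^{0·4·1}·(-1)^4·(+1)^0 = +1.
v=7: a=7^0·(≡5), b=7^-2·(≡2) mod 7; (5|7)=-1, (2|7)=+1; (−1)^{0·-2·3}·(-1)^-2·(+1)^0 = +1.
v=11: a=11^0·(≡6), b=11^1·(≡4) mod 11; (6|11)=-1, (4|11)=+1; (−1)^{0·1·5}·(-1)^1·(+1)^0 = -1.
v=5: a=5^1·(≡4), b=5^3·(≡2) mod 5; (4|5)=+1, (2|5)=-1; (−1)^{1·3·2}·(+1)^3·(-1)^1 = -1.
|Ram(-130, -110)| = 4, even; anisotropic at {5, 11, 13, ∞}.

[5, 11, 13, inf]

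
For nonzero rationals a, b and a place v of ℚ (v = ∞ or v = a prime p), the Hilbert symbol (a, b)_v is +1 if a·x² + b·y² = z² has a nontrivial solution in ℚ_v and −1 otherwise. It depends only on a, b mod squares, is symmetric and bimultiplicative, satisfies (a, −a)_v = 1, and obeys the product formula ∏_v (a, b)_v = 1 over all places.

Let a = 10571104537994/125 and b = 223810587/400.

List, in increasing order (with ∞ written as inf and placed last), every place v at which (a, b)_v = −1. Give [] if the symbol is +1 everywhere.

[2, 5]

Mod squares: a ≡ 130, b ≡ 3003. Check v ∈ {∞, 2, 3, 5, 7, 11, 13}.
v=11: a=11^2·(≡9), b=11^1·(≡9) mod 11; (9|11)=+1, (9|11)=+1; (−1)^{2·1·5}·(+1)^1·(+1)^2 = +1.
v=5: a=5^-3·(≡4), b=5^-2·(≡2) mod 5; (4|5)=+1, (2|5)=-1; (−1)^{-3·-2·2}·(+1)^-2·(-1)^-3 = -1.
v=2: v_2(a)=1, v_2(b)=-4; units ≡ 1, 3 (mod 8); ε·ε+αω+βω = 0·1+1·1+-4·0 ≡ 1  ⇒  (a,b)_2 = -1.
v=3: a=3^0·(≡1), b=3^3·(≡2) mod 3; (1|3)=+1, (2|3)=-1; (−1)^{0·3·1}·(+1)^3·(-1)^0 = +1.
v=7: a=7^6·(≡4), b=7^3·(≡4) mod 7; (4|7)=+1, (4|7)=+1; (−1)^{6·3·3}·(+1)^3·(+1)^6 = +1.
v=∞: 130 > 0 and 3003 > 0  ⇒  (a,b)_∞ = +1.
v=13: a=13^5·(≡12), b=13^3·(≡12) mod 13; (12|13)=+1, (12|13)=+1; (−1)^{5·3·6}·(+1)^3·(+1)^5 = +1.
(130, 3003 / ℚ) ramifies at {2, 5}: a division algebra.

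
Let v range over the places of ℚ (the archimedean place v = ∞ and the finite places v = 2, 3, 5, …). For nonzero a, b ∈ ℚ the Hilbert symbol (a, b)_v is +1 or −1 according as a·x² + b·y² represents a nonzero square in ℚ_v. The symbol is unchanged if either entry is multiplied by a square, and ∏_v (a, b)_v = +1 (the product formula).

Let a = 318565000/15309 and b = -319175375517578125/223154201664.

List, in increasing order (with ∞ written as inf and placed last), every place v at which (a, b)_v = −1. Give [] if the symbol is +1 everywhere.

[2, 3]

Mod squares: a ≡ 15834, b ≡ -13. Check v ∈ {∞, 2, 3, 5, 7, 13, 19, 29}.
v=∞: 15834 > 0 and -13 < 0  ⇒  (a,b)_∞ = +1.
v=29: a=29^1·(≡28), b=29^2·(≡1) mod 29; (28|29)=+1, (1|29)=+1; (−1)^{1·2·14}·(+1)^2·(+1)^1 = +1.
v=13: a=13^3·(≡3), b=13^3·(≡4) mod 13; (3|13)=+1, (4|13)=+1; (−1)^{3·3·6}·(+1)^3·(+1)^3 = +1.
v=7: a=7^-1·(≡4), b=7^2·(≡4) mod 7; (4|7)=+1, (4|7)=+1; (−1)^{-1·2·3}·(+1)^2·(+1)^-1 = +1.
v=3: a=3^-7·(≡1), b=3^-20·(≡2) mod 3; (1|3)=+1, (2|3)=-1; (−1)^{-7·-20·1}·(+1)^-20·(-1)^-7 = -1.
v=2: v_2(a)=3, v_2(b)=-6; units ≡ 5, 3 (mod 8); ε·ε+αω+βω = 0·1+3·1+-6·1 ≡ 1  ⇒  (a,b)_2 = -1.
v=5: a=5^4·(≡1), b=5^10·(≡3) mod 5; (1|5)=+1, (3|5)=-1; (−1)^{4·10·2}·(+1)^10·(-1)^4 = +1.
v=19: a=19^0·(≡4), b=19^2·(≡1) mod 19; (4|19)=+1, (1|19)=+1; (−1)^{0·2·9}·(+1)^2·(+1)^0 = +1.
Ram(15834, -13) = {2, 3}; no ℚ_2-point on the conic.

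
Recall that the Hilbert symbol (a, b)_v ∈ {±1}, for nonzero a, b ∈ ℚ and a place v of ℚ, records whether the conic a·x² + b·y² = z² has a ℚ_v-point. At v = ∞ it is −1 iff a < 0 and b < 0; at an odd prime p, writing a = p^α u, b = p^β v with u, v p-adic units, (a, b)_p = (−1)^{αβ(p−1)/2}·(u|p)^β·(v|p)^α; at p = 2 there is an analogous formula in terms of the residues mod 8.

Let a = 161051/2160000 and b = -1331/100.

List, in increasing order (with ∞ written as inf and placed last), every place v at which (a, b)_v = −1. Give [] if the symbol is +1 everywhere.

[2, 11]

Mod squares: a ≡ 66, b ≡ -11. Check v ∈ {∞, 2, 3, 5, 11}.
v=5: a=5^-4·(≡1), b=5^-2·(≡1) mod 5; (1|5)=+1, (1|5)=+1; (−1)^{-4·-2·2}·(+1)^-2·(+1)^-4 = +1.
v=∞: 66 > 0 and -11 < 0  ⇒  (a,b)_∞ = +1.
v=11: a=11^5·(≡8), b=11^3·(≡10) mod 11; (8|11)=-1, (10|11)=-1; (−1)^{5·3·5}·(-1)^3·(-1)^5 = -1.
v=2: v_2(a)=-7, v_2(b)=-2; units ≡ 1, 5 (mod 8); ε·ε+αω+βω = 0·0+-7·1+-2·0 ≡ 1  ⇒  (a,b)_2 = -1.
v=3: a=3^-3·(≡1), b=3^0·(≡1) mod 3; (1|3)=+1, (1|3)=+1; (−1)^{-3·0·1}·(+1)^0·(+1)^-3 = +1.
Ram(66, -11) = {2, 11}; no ℚ_2-point on the conic.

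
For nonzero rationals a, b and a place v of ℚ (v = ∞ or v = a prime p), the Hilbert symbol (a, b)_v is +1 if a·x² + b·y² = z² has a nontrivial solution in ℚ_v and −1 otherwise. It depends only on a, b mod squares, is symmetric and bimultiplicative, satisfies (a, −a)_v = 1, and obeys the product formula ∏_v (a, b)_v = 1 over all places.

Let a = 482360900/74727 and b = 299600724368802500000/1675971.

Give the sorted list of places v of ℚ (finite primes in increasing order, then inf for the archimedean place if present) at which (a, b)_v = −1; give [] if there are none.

[2, 5, 19, 41]

Mod squares: a ≡ 943, b ≡ 7790. Check v ∈ {∞, 2, 3, 5, 7, 11, 19, 23, 37, 41}.
v=7: a=7^6·(≡6), b=7^4·(≡3) mod 7; (6|7)=-1, (3|7)=-1; (−1)^{6·4·3}·(-1)^4·(-1)^6 = +1.
v=11: a=11^0·(≡8), b=11^-2·(≡8) mod 11; (8|11)=-1, (8|11)=-1; (−1)^{0·-2·5}·(-1)^-2·(-1)^0 = +1.
v=19: a=19^-2·(≡2), b=19^-1·(≡17) mod 19; (2|19)=-1, (17|19)=+1; (−1)^{-2·-1·9}·(-1)^-1·(+1)^-2 = -1.
v=5: a=5^2·(≡3), b=5^7·(≡2) mod 5; (3|5)=-1, (2|5)=-1; (−1)^{2·7·2}·(-1)^7·(-1)^2 = -1.
v=37: a=37^0·(≡14), b=37^2·(≡17) mod 37; (14|37)=-1, (17|37)=-1; (−1)^{0·2·18}·(-1)^2·(-1)^0 = +1.
v=41: a=41^1·(≡39), b=41^3·(≡13) mod 41; (39|41)=+1, (13|41)=-1; (−1)^{1·3·20}·(+1)^3·(-1)^1 = -1.
v=∞: 943 > 0 and 7790 > 0  ⇒  (a,b)_∞ = +1.
v=23: a=23^-1·(≡4), b=23^2·(≡12) mod 23; (4|23)=+1, (12|23)=+1; (−1)^{-1·2·11}·(+1)^2·(+1)^-1 = +1.
v=3: a=3^-2·(≡1), b=3^-6·(≡2) mod 3; (1|3)=+1, (2|3)=-1; (−1)^{-2·-6·1}·(+1)^-6·(-1)^-2 = +1.
v=2: v_2(a)=2, v_2(b)=5; units ≡ 7, 7 (mod 8); ε·ε+αω+βω = 1·1+2·0+5·0 ≡ 1  ⇒  (a,b)_2 = -1.
Ram(943, 7790) = {2, 5, 19, 41}; no ℚ_2-point on the conic.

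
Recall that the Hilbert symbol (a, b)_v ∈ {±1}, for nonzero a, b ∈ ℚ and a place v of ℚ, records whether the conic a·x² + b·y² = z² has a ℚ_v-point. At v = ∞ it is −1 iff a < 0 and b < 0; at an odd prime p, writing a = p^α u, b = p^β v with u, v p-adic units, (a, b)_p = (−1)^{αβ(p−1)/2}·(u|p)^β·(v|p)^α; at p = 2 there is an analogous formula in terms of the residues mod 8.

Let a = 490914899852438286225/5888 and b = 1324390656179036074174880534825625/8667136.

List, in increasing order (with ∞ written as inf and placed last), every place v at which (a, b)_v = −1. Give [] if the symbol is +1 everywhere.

Mod squares: a ≡ 23, b ≡ 4208281. Check v ∈ {∞, 2, 3, 5, 7, 11, 13, 23, 31, 41, 43}.
v=2: v_2(a)=-8, v_2(b)=-14; units ≡ 7, 1 (mod 8); ε·ε+αω+βω = 1·0+-8·0+-14·0 ≡ 0  ⇒  (a,b)_2 = +1.
v=23: a=23^-1·(≡2), b=23^-2·(≡5) mod 23; (2|23)=+1, (5|23)=-1; (−1)^{-1·-2·11}·(+1)^-2·(-1)^-1 = -1.
v=∞: 23 > 0 and 4208281 > 0  ⇒  (a,b)_∞ = +1.
v=7: a=7^2·(≡4), b=7^1·(≡1) mod 7; (4|7)=+1, (1|7)=+1; (−1)^{2·1·3}·(+1)^1·(+1)^2 = +1.
v=5: a=5^2·(≡3), b=5^4·(≡1) mod 5; (3|5)=-1, (1|5)=+1; (−1)^{2·4·2}·(-1)^4·(+1)^2 = +1.
v=43: a=43^2·(≡23), b=43^3·(≡33) mod 43; (23|43)=+1, (33|43)=-1; (−1)^{2·3·21}·(+1)^3·(-1)^2 = +1.
v=41: a=41^2·(≡21), b=41^3·(≡39) mod 41; (21|41)=+1, (39|41)=+1; (−1)^{2·3·20}·(+1)^3·(+1)^2 = +1.
v=31: a=31^2·(≡12), b=31^1·(≡2) mod 31; (12|31)=-1, (2|31)=+1; (−1)^{2·1·15}·(-1)^1·(+1)^2 = -1.
v=13: a=13^2·(≡9), b=13^4·(≡12) mod 13; (9|13)=+1, (12|13)=+1; (−1)^{2·4·6}·(+1)^4·(+1)^2 = +1.
v=3: a=3^8·(≡2), b=3^18·(≡1) mod 3; (2|3)=-1, (1|3)=+1; (−1)^{8·18·1}·(-1)^18·(+1)^8 = +1.
v=11: a=11^2·(≡3), b=11^5·(≡7) mod 11; (3|11)=+1, (7|11)=-1; (−1)^{2·5·5}·(+1)^5·(-1)^2 = +1.
(23, 4208281 / ℚ) ramifies at {23, 31}: a division algebra.

[23, 31]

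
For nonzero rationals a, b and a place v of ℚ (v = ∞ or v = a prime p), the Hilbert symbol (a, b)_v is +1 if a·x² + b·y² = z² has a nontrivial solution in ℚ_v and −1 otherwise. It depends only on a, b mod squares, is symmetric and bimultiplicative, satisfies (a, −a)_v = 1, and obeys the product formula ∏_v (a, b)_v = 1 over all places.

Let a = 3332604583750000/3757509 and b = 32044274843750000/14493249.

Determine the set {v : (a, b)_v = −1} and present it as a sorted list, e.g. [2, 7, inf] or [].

(a, b) ≡ (33915, 4199) mod (ℚ^×)²; places V = {2, 3, 5, 7, 13, 17, 19, 47, ∞}.
(a,b)_13: α=4, u≡6; β=3, v≡11 (mod 13); (6|13)=-1, (11|13)=-1; sign (−1)^0·-1^3·-1^4 = -1.
(a,b)_19: α=1, u≡14; β=1, v≡10 (mod 19); (14|19)=-1, (10|19)=-1; sign (−1)^1·-1^1·-1^1 = -1.
(a,b)_5: α=7, u≡3; β=10, v≡1 (mod 5); (3|5)=-1, (1|5)=+1; sign (−1)^0·-1^10·+1^7 = +1.
(a,b)_2: α=4, β=4; u≡3, v≡7 (mod 8); ε(u)ε(v)=1·1, αω(v)=4·0, βω(u)=4·1; sum ≡ 1  ⇒  -1.
(a,b)_∞: sgn(33915)=+, sgn(4199)=+, so +1.
(a,b)_47: α=-2, u≡6; β=-2, v≡25 (mod 47); (6|47)=+1, (25|47)=+1; sign (−1)^0·+1^-2·+1^-2 = +1.
(a,b)_7: α=-1, u≡1; β=0, v≡6 (mod 7); (1|7)=+1, (6|7)=-1; sign (−1)^0·+1^0·-1^-1 = -1.
(a,b)_17: α=3, u≡3; β=3, v≡13 (mod 17); (3|17)=-1, (13|17)=+1; sign (−1)^0·-1^3·+1^3 = -1.
(a,b)_3: α=-5, u≡1; β=-8, v≡2 (mod 3); (1|3)=+1, (2|3)=-1; sign (−1)^0·+1^-8·-1^-5 = -1.
(33915, 4199 / ℚ) ramifies at {2, 3, 7, 13, 17, 19}: a division algebra.

[2, 3, 7, 13, 17, 19]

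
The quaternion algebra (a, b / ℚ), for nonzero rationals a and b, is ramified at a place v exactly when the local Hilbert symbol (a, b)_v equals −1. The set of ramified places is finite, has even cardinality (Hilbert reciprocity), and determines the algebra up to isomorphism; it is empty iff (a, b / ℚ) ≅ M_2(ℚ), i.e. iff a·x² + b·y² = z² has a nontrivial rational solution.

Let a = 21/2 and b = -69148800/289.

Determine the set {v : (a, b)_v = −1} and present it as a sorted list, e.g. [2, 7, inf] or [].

Mod squares: a ≡ 42, b ≡ -2. Check v ∈ {∞, 2, 3, 5, 7, 17}.
v=17: a=17^0·(≡2), b=17^-2·(≡9) mod 17; (2|17)=+1, (9|17)=+1; (−1)^{0·-2·8}·(+1)^-2·(+1)^0 = +1.
v=2: v_2(a)=-1, v_2(b)=7; units ≡ 5, 7 (mod 8); ε·ε+αω+βω = 0·1+-1·0+7·1 ≡ 1  ⇒  (a,b)_2 = -1.
v=7: a=7^1·(≡5), b=7^4·(≡6) mod 7; (5|7)=-1, (6|7)=-1; (−1)^{1·4·3}·(-1)^4·(-1)^1 = -1.
v=∞: 42 > 0 and -2 < 0  ⇒  (a,b)_∞ = +1.
v=5: a=5^0·(≡3), b=5^2·(≡2) mod 5; (3|5)=-1, (2|5)=-1; (−1)^{0·2·2}·(-1)^2·(-1)^0 = +1.
v=3: a=3^1·(≡2), b=3^2·(≡1) mod 3; (2|3)=-1, (1|3)=+1; (−1)^{1·2·1}·(-1)^2·(+1)^1 = +1.
|Ram(42, -2)| = 2, even; anisotropic at {2, 7}.

[2, 7]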